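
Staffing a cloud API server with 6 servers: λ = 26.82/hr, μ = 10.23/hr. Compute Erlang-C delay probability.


a = λ/μ = 2.6217; ρ = a/6 = 0.4370
P₀ = 0.072133 (from M/M/c formula)
C(c,a) = [a^c/(c!(1−ρ))]·P₀ = [324.71237/(720·0.5630)]·0.072133
= 0.80098·0.072133 = 0.057777

Final: 0.057777


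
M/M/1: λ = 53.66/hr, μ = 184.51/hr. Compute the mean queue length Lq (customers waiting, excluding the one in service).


ρ = 53.66/184.51 = 0.2908
Lq = ρ²/(1−ρ) = 0.08458/0.7092 = 0.1193

Final: 0.1193


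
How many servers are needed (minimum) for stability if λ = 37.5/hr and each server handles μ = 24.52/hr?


Stability requires cμ > λ ⇔ c > λ/μ.
λ/μ = 37.5/24.52 = 1.5294
Minimum integer c = ⌊1.5294⌋ + 1 = 2
Check: 2·24.52 = 49.04 > 37.5, while 1·24.52 = 24.52 ≤ 37.5

Final: 2 servers


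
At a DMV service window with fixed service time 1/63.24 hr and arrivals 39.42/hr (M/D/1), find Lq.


ρ = 39.42/63.24 = 0.6233
M/D/1: Lq = ρ²/(2(1−ρ)) = 0.3886/(2·0.3767) = 0.51579

Final: 0.51579


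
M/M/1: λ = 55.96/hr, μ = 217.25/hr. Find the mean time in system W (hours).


W = 1/(μ−λ) = 1/(217.25 − 55.96) = 1/161.29 = 0.006200 hr

Final: 0.006200 hr


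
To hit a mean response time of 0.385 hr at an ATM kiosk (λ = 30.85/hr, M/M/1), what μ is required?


W = 1/(μ−λ) ⇒ μ − λ = 1/W = 1/0.385 = 2.5974
μ = λ + 1/W = 30.85 + 2.5974 = 33.4474 per hr

Final: 33.4474 /hr


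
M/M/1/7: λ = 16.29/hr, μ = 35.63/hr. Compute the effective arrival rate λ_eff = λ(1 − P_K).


ρ = 0.4572; P_K = (1−ρ)ρ^7/(1−ρ^8) = 0.002271
λ_eff = λ(1 − P_K) = 16.29·(1 − 0.002271) = 16.29·0.997729 = 16.2530 /hr

Final: 16.2530 /hr


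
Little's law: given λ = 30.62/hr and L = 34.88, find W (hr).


W = L/λ = 34.88/30.62 = 1.1391 hr

Final: 1.1391 hr


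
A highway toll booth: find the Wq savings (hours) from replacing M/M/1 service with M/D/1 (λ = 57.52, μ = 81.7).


ρ = 57.52/81.7 = 0.7040
Wq(M/M/1) = ρ/(μ−λ) = 0.7040/24.18 = 0.02912 hr
Wq(M/D/1) = ρ/(2(μ−λ)) = 0.01456 hr
Savings = 0.02912 − 0.01456 = 0.01456 hr

Final: 0.01456 hr


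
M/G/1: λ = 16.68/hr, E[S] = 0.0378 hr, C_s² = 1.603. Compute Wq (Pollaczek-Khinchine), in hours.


ρ = λ·E[S] = 16.68·0.0378 = 0.6305
E[S²] = E[S]²(1+C_s²) = 0.0378²·(1+1.603) = 0.003719
Wq = λ·E[S²]/(2(1−ρ)) = 16.68·0.003719/(2·0.3695) = 0.08395 hr

Final: 0.08395 hr


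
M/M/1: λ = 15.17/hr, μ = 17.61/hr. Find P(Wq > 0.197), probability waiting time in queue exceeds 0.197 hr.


ρ = 15.17/17.61 = 0.8614
P(Wq > t) = ρ·e^{−(μ−λ)t} = 0.8614·e^{−0.4807}
= 0.8614·0.618363 = 0.532684

Final: 0.532684


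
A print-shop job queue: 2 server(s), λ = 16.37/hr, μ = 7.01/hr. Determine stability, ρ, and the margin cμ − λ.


Total capacity cμ = 2·7.01 = 14.02/hr
ρ = λ/(cμ) = 16.37/14.02 = 1.1676
Stable ⇔ ρ < 1: NO
Spare capacity = cμ − λ = 14.02 − 16.37 = -2.35/hr

Final: ρ = 1.1676; unstable; margin = -2.35/hr


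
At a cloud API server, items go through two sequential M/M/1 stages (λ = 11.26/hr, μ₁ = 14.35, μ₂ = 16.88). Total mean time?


Each node sees arrival rate λ = 11.26/hr (tandem ⇒ throughput preserved).
W₁ = 1/(μ₁−λ) = 1/(14.35−11.26) = 0.32362 hr
W₂ = 1/(μ₂−λ) = 1/(16.88−11.26) = 0.17794 hr
W_total = W₁ + W₂ = 0.32362 + 0.17794 = 0.50156 hr

Final: 0.50156 hr


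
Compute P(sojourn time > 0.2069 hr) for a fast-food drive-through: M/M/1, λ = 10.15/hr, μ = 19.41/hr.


W ~ Exponential(μ−λ) for M/M/1.
μ − λ = 19.41 − 10.15 = 9.2600
P(W > t) = e^{−(μ−λ)t} = e^{−1.9159} = 0.147210

Final: 0.147210


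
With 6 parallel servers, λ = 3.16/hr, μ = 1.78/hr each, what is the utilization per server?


ρ = λ/(cμ) = 3.16/(6·1.78) = 3.16/10.68 = 0.2959

Final: 0.2959


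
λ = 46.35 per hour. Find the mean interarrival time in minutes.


Mean interarrival time = 1/λ = 1/46.35 hour = 0.02157 hour
In minutes: 0.02157 × 60 = 1.2945 min

Final: 1.2945 min


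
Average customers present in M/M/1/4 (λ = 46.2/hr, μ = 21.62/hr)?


ρ = 46.2/21.62 = 2.1369
L = ρ[1 − (K+1)ρ^K + Kρ^(K+1)] / [(1−ρ)(1−ρ^(K+1))]
Numerator: 2.1369·(1 − 5·20.851876 + 4·44.558589) = 160.214791
Denominator: (-1.1369)·(-43.558589) = 49.522207
L = 160.214791/49.522207 = 3.2352

Final: 3.2352


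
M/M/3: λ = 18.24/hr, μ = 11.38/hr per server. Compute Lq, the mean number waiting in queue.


a = λ/μ = 1.6028; ρ = a/3 = 0.5343
P₀ = 0.186537
Lq = P₀·a^c·ρ / (c!·(1−ρ)²) = 0.186537·4.11763·0.5343/(6·0.21690)
= 0.31532

Final: 0.31532


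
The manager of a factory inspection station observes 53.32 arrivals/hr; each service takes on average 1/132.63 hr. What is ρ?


ρ = λ/μ = 53.32/132.63 = 0.4020

Final: 0.4020


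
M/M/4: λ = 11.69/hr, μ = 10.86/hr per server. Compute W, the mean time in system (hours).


a = 1.0764; ρ = 0.2691; P₀ = 0.340114
Lq = P₀·a^c·ρ/(c!(1−ρ)²) = 0.009584
Wq = Lq/λ = 0.009584/11.69 = 0.0008199 hr
W = Wq + 1/μ = 0.0008199 + 0.09208 = 0.09290 hr

Final: 0.09290 hr


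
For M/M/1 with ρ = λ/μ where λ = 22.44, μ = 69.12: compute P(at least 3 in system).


ρ = 22.44/69.12 = 0.3247
P(N ≥ n) = ρ^n = 0.3247^3 = 0.034218

Final: 0.034218


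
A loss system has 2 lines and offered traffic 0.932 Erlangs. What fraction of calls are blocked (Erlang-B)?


B(c,a) = (a^c/c!) / Σ_{k=0}^{c} a^k/k!
a^2/2! = 0.434312
Σ terms (k=0..2): 1.00000 + 0.93200 + 0.43431 = 2.366312
B = 0.434312/2.366312 = 0.183540

Final: 0.183540


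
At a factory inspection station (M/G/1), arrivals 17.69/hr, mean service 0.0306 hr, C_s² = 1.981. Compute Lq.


ρ = λ·E[S] = 17.69·0.0306 = 0.5413
Lq = ρ²(1+C_s²)/(2(1−ρ)) = 0.2930·(1+1.981)/(2·0.4587)
= 0.2930·2.9810/0.9174 = 0.95217

Final: 0.95217


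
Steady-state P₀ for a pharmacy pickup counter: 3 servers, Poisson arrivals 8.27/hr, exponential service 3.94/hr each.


a = λ/μ = 8.27/3.94 = 2.0990; ρ = a/c = 0.6997
Σ_{k=0}^{2} a^k/k! (terms k=0..2) = 1.00000 + 2.09898 + 2.20287 = 5.30185
Tail: a^3/(3!(1−ρ)) = 9.24758/(6·0.3003) = 5.13175
P₀ = 1/(5.30185 + 5.13175) = 1/10.43361 = 0.095844

Final: 0.095844


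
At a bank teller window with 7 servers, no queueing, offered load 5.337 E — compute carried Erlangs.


B(7,5.337) = 0.141967 (Erlang-B)
Carried load = a(1 − B) = 5.337·(1 − 0.141967) = 5.337·0.858033 = 4.5793 E

Final: 4.5793 Erlangs


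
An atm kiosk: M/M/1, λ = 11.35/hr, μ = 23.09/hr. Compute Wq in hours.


ρ = 11.35/23.09 = 0.4916
Wq = ρ/(μ−λ) = 0.4916/(23.09 − 11.35) = 0.4916/11.74 = 0.04187 hr

Final: 0.04187 hr


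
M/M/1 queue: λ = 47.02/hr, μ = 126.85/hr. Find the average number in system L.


ρ = λ/μ = 47.02/126.85 = 0.3707
L = ρ/(1−ρ) = 0.3707/(1 − 0.3707) = 0.3707/0.6293 = 0.5890

Final: 0.5890


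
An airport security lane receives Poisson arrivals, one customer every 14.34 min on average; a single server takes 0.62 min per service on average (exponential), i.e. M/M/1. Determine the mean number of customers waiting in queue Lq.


λ = 60/14.34 = 4.1841 /hr
μ = 60/0.62 = 96.7742 /hr
ρ = λ/μ = 4.1841/96.7742 = 0.04324
Lq = ρ²/(1−ρ) = 0.001869/0.9568 = 0.001954

Final: 0.001954


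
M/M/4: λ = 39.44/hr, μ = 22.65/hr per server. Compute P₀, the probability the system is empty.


a = λ/μ = 39.44/22.65 = 1.7413; ρ = a/c = 0.4353
Σ_{k=0}^{3} a^k/k! (terms k=0..3) = 1.00000 + 1.74128 + 1.51603 + 0.87994 = 5.13725
Tail: a^4/(4!(1−ρ)) = 9.19337/(24·0.5647) = 0.67836
P₀ = 1/(5.13725 + 0.67836) = 1/5.81561 = 0.171951

Final: 0.171951


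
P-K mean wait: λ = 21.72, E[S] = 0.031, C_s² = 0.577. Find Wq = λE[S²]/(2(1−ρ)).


ρ = λ·E[S] = 21.72·0.031 = 0.6733
E[S²] = E[S]²(1+C_s²) = 0.031²·(1+0.577) = 0.001515
Wq = λ·E[S²]/(2(1−ρ)) = 21.72·0.001515/(2·0.3267) = 0.05038 hr

Final: 0.05038 hr


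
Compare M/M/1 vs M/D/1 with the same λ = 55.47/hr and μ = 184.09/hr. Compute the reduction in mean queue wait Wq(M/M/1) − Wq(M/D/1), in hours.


ρ = 55.47/184.09 = 0.3013
Wq(M/M/1) = ρ/(μ−λ) = 0.3013/128.62 = 0.002343 hr
Wq(M/D/1) = ρ/(2(μ−λ)) = 0.001171 hr
Savings = 0.002343 − 0.001171 = 0.001171 hr

Final: 0.001171 hr


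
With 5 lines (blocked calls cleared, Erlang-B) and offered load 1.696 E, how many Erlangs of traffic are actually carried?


B(5,1.696) = 0.021619 (Erlang-B)
Carried load = a(1 − B) = 1.696·(1 − 0.021619) = 1.696·0.978381 = 1.6593 E

Final: 1.6593 Erlangs


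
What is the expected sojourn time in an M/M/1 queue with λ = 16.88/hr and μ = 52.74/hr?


W = 1/(μ−λ) = 1/(52.74 − 16.88) = 1/35.86 = 0.02789 hr

Final: 0.02789 hr


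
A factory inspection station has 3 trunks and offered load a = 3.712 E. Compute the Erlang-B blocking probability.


B(c,a) = (a^c/c!) / Σ_{k=0}^{c} a^k/k!
a^3/3! = 8.524573
Σ terms (k=0..3): 1.00000 + 3.71200 + 6.88947 + 8.52457 = 20.126045
B = 8.524573/20.126045 = 0.423559

Final: 0.423559


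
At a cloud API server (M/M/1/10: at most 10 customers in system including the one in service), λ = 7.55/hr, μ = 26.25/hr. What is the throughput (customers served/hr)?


ρ = 0.2876; P_K = (1−ρ)ρ^10/(1−ρ^11) = 0.000002760
λ_eff = λ(1 − P_K) = 7.55·(1 − 0.000002760) = 7.55·0.999997 = 7.5500 /hr

Final: 7.5500 /hr


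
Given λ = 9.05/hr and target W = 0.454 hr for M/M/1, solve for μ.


W = 1/(μ−λ) ⇒ μ − λ = 1/W = 1/0.454 = 2.2026
μ = λ + 1/W = 9.05 + 2.2026 = 11.2526 per hr

Final: 11.2526 /hr


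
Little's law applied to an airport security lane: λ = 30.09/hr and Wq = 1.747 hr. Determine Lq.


Lq = λWq = 30.09·1.747 = 52.5672

Final: 52.5672


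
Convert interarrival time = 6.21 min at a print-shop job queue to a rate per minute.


λ = 1/(interarrival time) in consistent units.
1 minute = 1 min, so λ = 1/6.21 = 0.1610 per minute

Final: 0.1610 /min


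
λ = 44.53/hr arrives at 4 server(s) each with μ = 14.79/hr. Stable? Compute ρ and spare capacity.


Total capacity cμ = 4·14.79 = 59.16/hr
ρ = λ/(cμ) = 44.53/59.16 = 0.7527
Stable ⇔ ρ < 1: YES
Spare capacity = cμ − λ = 59.16 − 44.53 = 14.63/hr

Final: ρ = 0.7527; stable; margin = 14.63/hr


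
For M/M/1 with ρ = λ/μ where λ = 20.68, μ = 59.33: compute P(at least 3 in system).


ρ = 20.68/59.33 = 0.3486
P(N ≥ n) = ρ^n = 0.3486^3 = 0.042348

Final: 0.042348


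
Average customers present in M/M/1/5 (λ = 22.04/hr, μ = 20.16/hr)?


ρ = 22.04/20.16 = 1.0933
L = ρ[1 − (K+1)ρ^K + Kρ^(K+1)] / [(1−ρ)(1−ρ^(K+1))]
Numerator: 1.0933·(1 − 6·1.561728 + 5·1.707365) = 0.181982
Denominator: (-0.09325)·(-0.707365) = 0.065965
L = 0.181982/0.065965 = 2.7588

Final: 2.7588


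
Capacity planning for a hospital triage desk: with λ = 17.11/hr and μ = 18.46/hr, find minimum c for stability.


Stability requires cμ > λ ⇔ c > λ/μ.
λ/μ = 17.11/18.46 = 0.9269
Minimum integer c = ⌊0.9269⌋ + 1 = 1
Check: 1·18.46 = 18.46 > 17.11, while 0·18.46 = 0.00 ≤ 17.11

Final: 1 servers


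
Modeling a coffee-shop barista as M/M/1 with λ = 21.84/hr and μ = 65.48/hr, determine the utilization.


ρ = λ/μ = 21.84/65.48 = 0.3335

Final: 0.3335


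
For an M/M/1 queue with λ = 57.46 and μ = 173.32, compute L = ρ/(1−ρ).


ρ = λ/μ = 57.46/173.32 = 0.3315
L = ρ/(1−ρ) = 0.3315/(1 − 0.3315) = 0.3315/0.6685 = 0.4959

Final: 0.4959


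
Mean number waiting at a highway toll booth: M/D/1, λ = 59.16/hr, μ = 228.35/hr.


ρ = 59.16/228.35 = 0.2591
M/D/1: Lq = ρ²/(2(1−ρ)) = 0.06712/(2·0.7409) = 0.04530

Final: 0.04530


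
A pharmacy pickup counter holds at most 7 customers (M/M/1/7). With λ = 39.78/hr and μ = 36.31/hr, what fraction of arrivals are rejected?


ρ = λ/μ = 39.78/36.31 = 1.0956
P_K = (1−ρ)ρ^K/(1−ρ^(K+1)) = (-0.09557·1.894391)/(1 − 2.075431)
= -0.181039/-1.075431 = 0.168341

Final: 0.168341


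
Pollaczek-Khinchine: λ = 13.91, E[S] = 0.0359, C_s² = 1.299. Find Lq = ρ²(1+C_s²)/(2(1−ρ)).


ρ = λ·E[S] = 13.91·0.0359 = 0.4994
Lq = ρ²(1+C_s²)/(2(1−ρ)) = 0.2494·(1+1.299)/(2·0.5006)
= 0.2494·2.2990/1.0013 = 0.57258

Final: 0.57258


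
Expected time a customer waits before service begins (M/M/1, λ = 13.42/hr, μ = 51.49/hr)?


ρ = 13.42/51.49 = 0.2606
Wq = ρ/(μ−λ) = 0.2606/(51.49 − 13.42) = 0.2606/38.07 = 0.006846 hr

Final: 0.006846 hr


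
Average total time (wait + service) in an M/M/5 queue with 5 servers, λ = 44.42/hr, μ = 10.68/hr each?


a = 4.1592; ρ = 0.8318; P₀ = 0.010005
Lq = P₀·a^c·ρ/(c!(1−ρ)²) = 3.05254
Wq = Lq/λ = 3.05254/44.42 = 0.06872 hr
W = Wq + 1/μ = 0.06872 + 0.09363 = 0.16235 hr

Final: 0.16235 hr


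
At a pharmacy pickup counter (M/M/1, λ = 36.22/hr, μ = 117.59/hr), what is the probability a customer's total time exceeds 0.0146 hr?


W ~ Exponential(μ−λ) for M/M/1.
μ − λ = 117.59 − 36.22 = 81.3700
P(W > t) = e^{−(μ−λ)t} = e^{−1.1880} = 0.304830

Final: 0.304830


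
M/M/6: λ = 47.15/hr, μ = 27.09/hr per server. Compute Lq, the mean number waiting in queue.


a = λ/μ = 1.7405; ρ = a/6 = 0.2901
P₀ = 0.175323
Lq = P₀·a^c·ρ / (c!·(1−ρ)²) = 0.175323·27.79945·0.2901/(720·0.50398)
= 0.003896

Final: 0.003896


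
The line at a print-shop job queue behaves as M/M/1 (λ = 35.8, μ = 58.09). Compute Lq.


ρ = 35.8/58.09 = 0.6163
Lq = ρ²/(1−ρ) = 0.3798/0.3837 = 0.9898

Final: 0.9898


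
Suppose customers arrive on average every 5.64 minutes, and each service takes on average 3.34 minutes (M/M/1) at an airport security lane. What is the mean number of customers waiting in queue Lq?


λ = 60/5.64 = 10.6383 /hr
μ = 60/3.34 = 17.9641 /hr
ρ = λ/μ = 10.6383/17.9641 = 0.5922
Lq = ρ²/(1−ρ) = 0.3507/0.4078 = 0.8600

Final: 0.8600


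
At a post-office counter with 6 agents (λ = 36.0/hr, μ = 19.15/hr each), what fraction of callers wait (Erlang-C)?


a = λ/μ = 1.8799; ρ = a/6 = 0.3133
P₀ = 0.152451 (from M/M/c formula)
C(c,a) = [a^c/(c!(1−ρ))]·P₀ = [44.13695/(720·0.6867)]·0.152451
= 0.08927·0.152451 = 0.013610

Final: 0.013610


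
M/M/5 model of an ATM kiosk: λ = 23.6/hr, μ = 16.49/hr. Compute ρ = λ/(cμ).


ρ = λ/(cμ) = 23.6/(5·16.49) = 23.6/82.45 = 0.2862

Final: 0.2862


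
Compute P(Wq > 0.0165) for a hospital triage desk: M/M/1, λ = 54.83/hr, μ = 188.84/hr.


ρ = 54.83/188.84 = 0.2904
P(Wq > t) = ρ·e^{−(μ−λ)t} = 0.2904·e^{−2.2112}
= 0.2904·0.109573 = 0.031815

Final: 0.031815


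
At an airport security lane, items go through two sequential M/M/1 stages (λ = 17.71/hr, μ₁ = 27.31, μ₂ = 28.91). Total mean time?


Each node sees arrival rate λ = 17.71/hr (tandem ⇒ throughput preserved).
W₁ = 1/(μ₁−λ) = 1/(27.31−17.71) = 0.10417 hr
W₂ = 1/(μ₂−λ) = 1/(28.91−17.71) = 0.08929 hr
W_total = W₁ + W₂ = 0.10417 + 0.08929 = 0.19345 hr

Final: 0.19345 hr


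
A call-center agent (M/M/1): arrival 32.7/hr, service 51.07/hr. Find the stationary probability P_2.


ρ = 32.7/51.07 = 0.6403
P_n = (1−ρ)·ρ^n = (1 − 0.6403)·0.6403^2 = 0.3597·0.409981 = 0.147471

Final: 0.147471


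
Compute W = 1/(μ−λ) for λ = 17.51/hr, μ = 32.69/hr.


W = 1/(μ−λ) = 1/(32.69 − 17.51) = 1/15.18 = 0.06588 hr

Final: 0.06588 hr


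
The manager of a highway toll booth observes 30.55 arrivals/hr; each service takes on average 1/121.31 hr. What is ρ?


ρ = λ/μ = 30.55/121.31 = 0.2518

Final: 0.2518


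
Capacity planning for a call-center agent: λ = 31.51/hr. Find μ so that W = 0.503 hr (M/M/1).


W = 1/(μ−λ) ⇒ μ − λ = 1/W = 1/0.503 = 1.9881
μ = λ + 1/W = 31.51 + 1.9881 = 33.4981 per hr

Final: 33.4981 /hr


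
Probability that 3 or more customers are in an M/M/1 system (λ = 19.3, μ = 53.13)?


ρ = 19.3/53.13 = 0.3633
P(N ≥ n) = ρ^n = 0.3633^3 = 0.047935

Final: 0.047935


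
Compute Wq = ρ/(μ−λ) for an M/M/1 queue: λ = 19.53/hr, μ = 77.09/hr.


ρ = 19.53/77.09 = 0.2533
Wq = ρ/(μ−λ) = 0.2533/(77.09 − 19.53) = 0.2533/57.56 = 0.004401 hr

Final: 0.004401 hr


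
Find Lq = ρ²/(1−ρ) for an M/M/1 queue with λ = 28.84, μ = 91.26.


ρ = 28.84/91.26 = 0.3160
Lq = ρ²/(1−ρ) = 0.09987/0.6840 = 0.1460

Final: 0.1460


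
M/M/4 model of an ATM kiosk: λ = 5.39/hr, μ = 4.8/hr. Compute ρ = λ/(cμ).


ρ = λ/(cμ) = 5.39/(4·4.8) = 5.39/19.20 = 0.2807

Final: 0.2807


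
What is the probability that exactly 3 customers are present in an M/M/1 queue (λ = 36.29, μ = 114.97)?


ρ = 36.29/114.97 = 0.3156
P_n = (1−ρ)·ρ^n = (1 − 0.3156)·0.3156^3 = 0.6844·0.031449 = 0.021522

Final: 0.021522


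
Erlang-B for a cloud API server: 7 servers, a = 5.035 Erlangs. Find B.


B(c,a) = (a^c/c!) / Σ_{k=0}^{c} a^k/k!
a^7/7! = 16.276679
Σ terms (k=0..7): 1.00000 + 5.03500 + 12.67561 + 21.27390 + 26.77853 + 26.96598 + 22.62895 + 16.27668 = 132.634642
B = 16.276679/132.634642 = 0.122718

Final: 0.122718


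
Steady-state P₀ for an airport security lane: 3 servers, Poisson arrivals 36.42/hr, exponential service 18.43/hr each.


a = λ/μ = 36.42/18.43 = 1.9761; ρ = a/c = 0.6587
Σ_{k=0}^{2} a^k/k! (terms k=0..2) = 1.00000 + 1.97613 + 1.95254 = 4.92866
Tail: a^3/(3!(1−ρ)) = 7.71692/(6·0.3413) = 3.76849
P₀ = 1/(4.92866 + 3.76849) = 1/8.69715 = 0.114980

Final: 0.114980


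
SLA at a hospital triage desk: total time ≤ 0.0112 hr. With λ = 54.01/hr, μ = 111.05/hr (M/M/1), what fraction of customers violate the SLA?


W ~ Exponential(μ−λ) for M/M/1.
μ − λ = 111.05 − 54.01 = 57.0400
P(W > t) = e^{−(μ−λ)t} = e^{−0.6388} = 0.527900

Final: 0.527900


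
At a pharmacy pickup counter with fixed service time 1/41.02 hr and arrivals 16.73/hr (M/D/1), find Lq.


ρ = 16.73/41.02 = 0.4078
M/D/1: Lq = ρ²/(2(1−ρ)) = 0.1663/(2·0.5922) = 0.14046

Final: 0.14046


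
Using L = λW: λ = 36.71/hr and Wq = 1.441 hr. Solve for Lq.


Lq = λWq = 36.71·1.441 = 52.8991

Final: 52.8991


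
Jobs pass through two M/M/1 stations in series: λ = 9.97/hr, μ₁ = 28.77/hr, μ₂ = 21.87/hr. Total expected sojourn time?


Each node sees arrival rate λ = 9.97/hr (tandem ⇒ throughput preserved).
W₁ = 1/(μ₁−λ) = 1/(28.77−9.97) = 0.05319 hr
W₂ = 1/(μ₂−λ) = 1/(21.87−9.97) = 0.08403 hr
W_total = W₁ + W₂ = 0.05319 + 0.08403 = 0.13723 hr

Final: 0.13723 hr


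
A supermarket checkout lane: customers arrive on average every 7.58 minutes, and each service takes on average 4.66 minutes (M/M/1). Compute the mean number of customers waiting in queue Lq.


λ = 60/7.58 = 7.9156 /hr
μ = 60/4.66 = 12.8755 /hr
ρ = λ/μ = 7.9156/12.8755 = 0.6148
Lq = ρ²/(1−ρ) = 0.3779/0.3852 = 0.9811

Final: 0.9811


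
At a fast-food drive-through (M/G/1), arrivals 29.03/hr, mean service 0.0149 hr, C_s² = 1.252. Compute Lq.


ρ = λ·E[S] = 29.03·0.0149 = 0.4325
Lq = ρ²(1+C_s²)/(2(1−ρ)) = 0.1871·(1+1.252)/(2·0.5675)
= 0.1871·2.2520/1.1349 = 0.37126

Final: 0.37126


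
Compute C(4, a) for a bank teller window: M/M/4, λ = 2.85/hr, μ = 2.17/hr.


a = λ/μ = 1.3134; ρ = a/4 = 0.3283
P₀ = 0.267524 (from M/M/c formula)
C(c,a) = [a^c/(c!(1−ρ))]·P₀ = [2.97537/(24·0.6717)]·0.267524
= 0.18458·0.267524 = 0.049379

Final: 0.049379


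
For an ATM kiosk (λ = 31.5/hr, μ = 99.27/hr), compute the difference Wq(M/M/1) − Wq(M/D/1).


ρ = 31.5/99.27 = 0.3173
Wq(M/M/1) = ρ/(μ−λ) = 0.3173/67.77 = 0.004682 hr
Wq(M/D/1) = ρ/(2(μ−λ)) = 0.002341 hr
Savings = 0.004682 − 0.002341 = 0.002341 hr

Final: 0.002341 hr


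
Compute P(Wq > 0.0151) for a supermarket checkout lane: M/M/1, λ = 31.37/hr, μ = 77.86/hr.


ρ = 31.37/77.86 = 0.4029
P(Wq > t) = ρ·e^{−(μ−λ)t} = 0.4029·e^{−0.7020}
= 0.4029·0.495594 = 0.199676

Final: 0.199676


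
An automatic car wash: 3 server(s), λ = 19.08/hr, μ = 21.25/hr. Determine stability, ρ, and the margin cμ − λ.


Total capacity cμ = 3·21.25 = 63.75/hr
ρ = λ/(cμ) = 19.08/63.75 = 0.2993
Stable ⇔ ρ < 1: YES
Spare capacity = cμ − λ = 63.75 − 19.08 = 44.67/hr

Final: ρ = 0.2993; stable; margin = 44.67/hr


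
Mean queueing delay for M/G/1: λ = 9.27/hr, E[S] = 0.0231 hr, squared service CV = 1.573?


ρ = λ·E[S] = 9.27·0.0231 = 0.2141
E[S²] = E[S]²(1+C_s²) = 0.0231²·(1+1.573) = 0.001373
Wq = λ·E[S²]/(2(1−ρ)) = 9.27·0.001373/(2·0.7859) = 0.008098 hr

Final: 0.008098 hr


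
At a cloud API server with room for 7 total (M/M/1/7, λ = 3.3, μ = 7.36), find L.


ρ = 3.3/7.36 = 0.4484
L = ρ[1 − (K+1)ρ^K + Kρ^(K+1)] / [(1−ρ)(1−ρ^(K+1))]
Numerator: 0.4484·(1 − 8·0.003643 + 7·0.001633) = 0.440429
Denominator: (0.5516)·(0.998367) = 0.550729
L = 0.440429/0.550729 = 0.7997

Final: 0.7997


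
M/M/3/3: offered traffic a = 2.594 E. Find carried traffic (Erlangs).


B(3,2.594) = 0.294816 (Erlang-B)
Carried load = a(1 − B) = 2.594·(1 − 0.294816) = 2.594·0.705184 = 1.8292 E

Final: 1.8292 Erlangs


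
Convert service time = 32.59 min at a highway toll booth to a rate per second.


μ = 1/(service time) in consistent units.
1 second = 0.0166667 min, so μ = 0.0166667/32.59 = 0.0005114 per second

Final: 0.0005114 /sec


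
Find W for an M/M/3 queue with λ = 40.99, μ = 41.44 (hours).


a = 0.9891; ρ = 0.3297; P₀ = 0.367785
Lq = P₀·a^c·ρ/(c!(1−ρ)²) = 0.04353
Wq = Lq/λ = 0.04353/40.99 = 0.001062 hr
W = Wq + 1/μ = 0.001062 + 0.02413 = 0.02519 hr

Final: 0.02519 hr


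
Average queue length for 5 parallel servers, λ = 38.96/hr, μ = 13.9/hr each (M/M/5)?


a = λ/μ = 2.8029; ρ = a/5 = 0.5606
P₀ = 0.057961
Lq = P₀·a^c·ρ / (c!·(1−ρ)²) = 0.057961·172.98990·0.5606/(120·0.19309)
= 0.24257

Final: 0.24257


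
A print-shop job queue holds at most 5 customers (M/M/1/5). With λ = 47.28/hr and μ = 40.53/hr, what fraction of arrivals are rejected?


ρ = λ/μ = 47.28/40.53 = 1.1665
P_K = (1−ρ)ρ^K/(1−ρ^(K+1)) = (-0.1665·2.160252)/(1 − 2.520027)
= -0.359775/-1.520027 = 0.236690

Final: 0.236690


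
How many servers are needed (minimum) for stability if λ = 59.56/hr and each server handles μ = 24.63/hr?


Stability requires cμ > λ ⇔ c > λ/μ.
λ/μ = 59.56/24.63 = 2.4182
Minimum integer c = ⌊2.4182⌋ + 1 = 3
Check: 3·24.63 = 73.89 > 59.56, while 2·24.63 = 49.26 ≤ 59.56

Final: 3 servers


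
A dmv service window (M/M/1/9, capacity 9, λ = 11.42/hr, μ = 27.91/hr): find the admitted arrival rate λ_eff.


ρ = 0.4092; P_K = (1−ρ)ρ^9/(1−ρ^10) = 0.0001900
λ_eff = λ(1 − P_K) = 11.42·(1 − 0.0001900) = 11.42·0.999810 = 11.4178 /hr

Final: 11.4178 /hr


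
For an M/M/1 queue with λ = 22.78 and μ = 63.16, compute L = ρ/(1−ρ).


ρ = λ/μ = 22.78/63.16 = 0.3607
L = ρ/(1−ρ) = 0.3607/(1 − 0.3607) = 0.3607/0.6393 = 0.5641

Final: 0.5641


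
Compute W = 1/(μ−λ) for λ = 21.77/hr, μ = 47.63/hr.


W = 1/(μ−λ) = 1/(47.63 − 21.77) = 1/25.86 = 0.03867 hr

Final: 0.03867 hr


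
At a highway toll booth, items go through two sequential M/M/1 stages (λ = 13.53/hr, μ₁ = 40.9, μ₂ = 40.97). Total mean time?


Each node sees arrival rate λ = 13.53/hr (tandem ⇒ throughput preserved).
W₁ = 1/(μ₁−λ) = 1/(40.9−13.53) = 0.03654 hr
W₂ = 1/(μ₂−λ) = 1/(40.97−13.53) = 0.03644 hr
W_total = W₁ + W₂ = 0.03654 + 0.03644 = 0.07298 hr

Final: 0.07298 hr


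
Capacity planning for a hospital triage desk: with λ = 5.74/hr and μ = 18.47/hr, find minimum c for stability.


Stability requires cμ > λ ⇔ c > λ/μ.
λ/μ = 5.74/18.47 = 0.3108
Minimum integer c = ⌊0.3108⌋ + 1 = 1
Check: 1·18.47 = 18.47 > 5.74, while 0·18.47 = 0.00 ≤ 5.74

Final: 1 servers


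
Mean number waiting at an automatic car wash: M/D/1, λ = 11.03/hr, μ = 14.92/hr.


ρ = 11.03/14.92 = 0.7393
M/D/1: Lq = ρ²/(2(1−ρ)) = 0.5465/(2·0.2607) = 1.04810

Final: 1.04810


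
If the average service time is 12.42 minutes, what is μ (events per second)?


μ = 1/(service time) in consistent units.
1 second = 0.0166667 min, so μ = 0.0166667/12.42 = 0.001342 per second

Final: 0.001342 /sec


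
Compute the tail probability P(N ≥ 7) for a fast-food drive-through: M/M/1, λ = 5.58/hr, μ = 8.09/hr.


ρ = 5.58/8.09 = 0.6897
P(N ≥ n) = ρ^n = 0.6897^7 = 0.074268

Final: 0.074268


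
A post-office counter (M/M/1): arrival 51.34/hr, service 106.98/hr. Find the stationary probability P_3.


ρ = 51.34/106.98 = 0.4799
P_n = (1−ρ)·ρ^n = (1 − 0.4799)·0.4799^3 = 0.5201·0.110525 = 0.057484

Final: 0.057484


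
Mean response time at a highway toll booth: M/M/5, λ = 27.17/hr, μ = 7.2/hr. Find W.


a = 3.7736; ρ = 0.7547; P₀ = 0.018084
Lq = P₀·a^c·ρ/(c!(1−ρ)²) = 1.44667
Wq = Lq/λ = 1.44667/27.17 = 0.05325 hr
W = Wq + 1/μ = 0.05325 + 0.13889 = 0.19213 hr

Final: 0.19213 hr


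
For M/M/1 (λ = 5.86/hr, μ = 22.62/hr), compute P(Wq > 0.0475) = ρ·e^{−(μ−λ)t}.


ρ = 5.86/22.62 = 0.2591
P(Wq > t) = ρ·e^{−(μ−λ)t} = 0.2591·e^{−0.7961}
= 0.2591·0.451085 = 0.116859

Final: 0.116859


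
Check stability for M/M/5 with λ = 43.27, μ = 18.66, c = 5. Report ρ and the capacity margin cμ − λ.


Total capacity cμ = 5·18.66 = 93.30/hr
ρ = λ/(cμ) = 43.27/93.30 = 0.4638
Stable ⇔ ρ < 1: YES
Spare capacity = cμ − λ = 93.30 − 43.27 = 50.03/hr

Final: ρ = 0.4638; stable; margin = 50.03/hr


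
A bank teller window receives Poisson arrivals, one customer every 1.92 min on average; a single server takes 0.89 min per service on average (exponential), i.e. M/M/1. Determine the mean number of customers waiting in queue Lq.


λ = 60/1.92 = 31.2500 /hr
μ = 60/0.89 = 67.4157 /hr
ρ = λ/μ = 31.2500/67.4157 = 0.4635
Lq = ρ²/(1−ρ) = 0.2149/0.5365 = 0.4005

Final: 0.4005


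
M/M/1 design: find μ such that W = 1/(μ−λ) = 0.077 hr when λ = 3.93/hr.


W = 1/(μ−λ) ⇒ μ − λ = 1/W = 1/0.077 = 12.9870
μ = λ + 1/W = 3.93 + 12.9870 = 16.9170 per hr

Final: 16.9170 /hr


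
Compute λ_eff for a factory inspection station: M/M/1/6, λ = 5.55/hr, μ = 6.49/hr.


ρ = 0.8552; P_K = (1−ρ)ρ^6/(1−ρ^7) = 0.085113
λ_eff = λ(1 − P_K) = 5.55·(1 − 0.085113) = 5.55·0.914887 = 5.0776 /hr

Final: 5.0776 /hr


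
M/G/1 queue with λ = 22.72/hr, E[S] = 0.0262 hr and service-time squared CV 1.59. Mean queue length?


ρ = λ·E[S] = 22.72·0.0262 = 0.5953
Lq = ρ²(1+C_s²)/(2(1−ρ)) = 0.3543·(1+1.59)/(2·0.4047)
= 0.3543·2.5900/0.8095 = 1.13375

Final: 1.13375


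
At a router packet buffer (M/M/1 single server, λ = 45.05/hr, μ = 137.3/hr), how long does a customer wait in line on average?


ρ = 45.05/137.3 = 0.3281
Wq = ρ/(μ−λ) = 0.3281/(137.3 − 45.05) = 0.3281/92.25 = 0.003557 hr

Final: 0.003557 hr


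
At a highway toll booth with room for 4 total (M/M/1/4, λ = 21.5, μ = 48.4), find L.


ρ = 21.5/48.4 = 0.4442
L = ρ[1 − (K+1)ρ^K + Kρ^(K+1)] / [(1−ρ)(1−ρ^(K+1))]
Numerator: 0.4442·(1 − 5·0.038938 + 4·0.017297) = 0.388465
Denominator: (0.5558)·(0.982703) = 0.546172
L = 0.388465/0.546172 = 0.7113

Final: 0.7113


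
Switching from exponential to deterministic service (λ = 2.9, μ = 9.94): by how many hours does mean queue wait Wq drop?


ρ = 2.9/9.94 = 0.2918
Wq(M/M/1) = ρ/(μ−λ) = 0.2918/7.04 = 0.04144 hr
Wq(M/D/1) = ρ/(2(μ−λ)) = 0.02072 hr
Savings = 0.04144 − 0.02072 = 0.02072 hr

Final: 0.02072 hr


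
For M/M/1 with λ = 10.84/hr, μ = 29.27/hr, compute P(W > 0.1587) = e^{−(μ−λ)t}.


W ~ Exponential(μ−λ) for M/M/1.
μ − λ = 29.27 − 10.84 = 18.4300
P(W > t) = e^{−(μ−λ)t} = e^{−2.9248} = 0.053673

Final: 0.053673


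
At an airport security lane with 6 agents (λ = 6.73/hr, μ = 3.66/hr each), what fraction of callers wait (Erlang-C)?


a = λ/μ = 1.8388; ρ = a/6 = 0.3065
P₀ = 0.158868 (from M/M/c formula)
C(c,a) = [a^c/(c!(1−ρ))]·P₀ = [38.65484/(720·0.6935)]·0.158868
= 0.07741·0.158868 = 0.012298

Final: 0.012298


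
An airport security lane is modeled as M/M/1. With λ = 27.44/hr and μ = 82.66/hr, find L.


ρ = λ/μ = 27.44/82.66 = 0.3320
L = ρ/(1−ρ) = 0.3320/(1 − 0.3320) = 0.3320/0.6680 = 0.4969

Final: 0.4969


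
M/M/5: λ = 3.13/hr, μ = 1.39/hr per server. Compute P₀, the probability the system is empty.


a = λ/μ = 3.13/1.39 = 2.2518; ρ = a/c = 0.4504
Σ_{k=0}^{4} a^k/k! (terms k=0..4) = 1.00000 + 2.25180 + 2.53530 + 1.90299 + 1.07129 = 8.76138
Tail: a^5/(5!(1−ρ)) = 57.89588/(120·0.5496) = 0.87778
P₀ = 1/(8.76138 + 0.87778) = 1/9.63916 = 0.103743

Final: 0.103743


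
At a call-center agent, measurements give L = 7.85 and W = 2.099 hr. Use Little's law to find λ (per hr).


λ = L/W = 7.85/2.099 = 3.7399 /hr

Final: 3.7399 /hr


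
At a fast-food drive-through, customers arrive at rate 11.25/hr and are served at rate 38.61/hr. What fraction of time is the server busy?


ρ = λ/μ = 11.25/38.61 = 0.2914

Final: 0.2914


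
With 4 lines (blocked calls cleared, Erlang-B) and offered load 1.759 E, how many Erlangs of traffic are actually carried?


B(4,1.759) = 0.071078 (Erlang-B)
Carried load = a(1 − B) = 1.759·(1 − 0.071078) = 1.759·0.928922 = 1.6340 E

Final: 1.6340 Erlangs


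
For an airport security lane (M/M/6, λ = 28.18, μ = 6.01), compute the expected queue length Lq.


a = λ/μ = 4.6889; ρ = a/6 = 0.7815
P₀ = 0.007121
Lq = P₀·a^c·ρ / (c!·(1−ρ)²) = 0.007121·10626.71665·0.7815/(720·0.04775)
= 1.71998

Final: 1.71998


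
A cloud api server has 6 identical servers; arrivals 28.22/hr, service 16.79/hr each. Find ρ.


ρ = λ/(cμ) = 28.22/(6·16.79) = 28.22/100.74 = 0.2801

Final: 0.2801


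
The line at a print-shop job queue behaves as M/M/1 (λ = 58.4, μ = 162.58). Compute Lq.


ρ = 58.4/162.58 = 0.3592
Lq = ρ²/(1−ρ) = 0.1290/0.6408 = 0.2014

Final: 0.2014


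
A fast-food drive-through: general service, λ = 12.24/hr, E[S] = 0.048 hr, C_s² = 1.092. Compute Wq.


ρ = λ·E[S] = 12.24·0.048 = 0.5875
E[S²] = E[S]²(1+C_s²) = 0.048²·(1+1.092) = 0.004820
Wq = λ·E[S²]/(2(1−ρ)) = 12.24·0.004820/(2·0.4125) = 0.07151 hr

Final: 0.07151 hr


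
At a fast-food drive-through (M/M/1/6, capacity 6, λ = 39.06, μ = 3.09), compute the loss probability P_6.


ρ = λ/μ = 39.06/3.09 = 12.6408
P_K = (1−ρ)ρ^K/(1−ρ^(K+1)) = (-11.6408·4079834.603632)/(1 − 51572278.193490)
= -47492443.589858/-51572277.193490 = 0.920891

Final: 0.920891


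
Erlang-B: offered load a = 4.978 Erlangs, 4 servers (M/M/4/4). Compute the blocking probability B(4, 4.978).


B(c,a) = (a^c/c!) / Σ_{k=0}^{c} a^k/k!
a^4/4! = 25.586349
Σ terms (k=0..4): 1.00000 + 4.97800 + 12.39024 + 20.55954 + 25.58635 = 64.514133
B = 25.586349/64.514133 = 0.396601

Final: 0.396601


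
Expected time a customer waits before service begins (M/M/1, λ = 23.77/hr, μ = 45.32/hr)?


ρ = 23.77/45.32 = 0.5245
Wq = ρ/(μ−λ) = 0.5245/(45.32 − 23.77) = 0.5245/21.55 = 0.02434 hr

Final: 0.02434 hr


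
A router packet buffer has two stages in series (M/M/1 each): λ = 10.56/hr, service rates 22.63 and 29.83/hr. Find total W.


Each node sees arrival rate λ = 10.56/hr (tandem ⇒ throughput preserved).
W₁ = 1/(μ₁−λ) = 1/(22.63−10.56) = 0.08285 hr
W₂ = 1/(μ₂−λ) = 1/(29.83−10.56) = 0.05189 hr
W_total = W₁ + W₂ = 0.08285 + 0.05189 = 0.13474 hr

Final: 0.13474 hr


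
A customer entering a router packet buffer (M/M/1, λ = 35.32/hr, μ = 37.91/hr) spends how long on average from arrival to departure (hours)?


W = 1/(μ−λ) = 1/(37.91 − 35.32) = 1/2.59 = 0.3861 hr

Final: 0.3861 hr


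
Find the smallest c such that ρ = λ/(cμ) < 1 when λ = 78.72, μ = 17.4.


Stability requires cμ > λ ⇔ c > λ/μ.
λ/μ = 78.72/17.4 = 4.5241
Minimum integer c = ⌊4.5241⌋ + 1 = 5
Check: 5·17.4 = 87.00 > 78.72, while 4·17.4 = 69.60 ≤ 78.72

Final: 5 servers


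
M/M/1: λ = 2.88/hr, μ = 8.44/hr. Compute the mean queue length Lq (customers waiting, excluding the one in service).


ρ = 2.88/8.44 = 0.3412
Lq = ρ²/(1−ρ) = 0.1164/0.6588 = 0.1768

Final: 0.1768


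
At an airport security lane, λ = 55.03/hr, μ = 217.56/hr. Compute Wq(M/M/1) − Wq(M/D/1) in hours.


ρ = 55.03/217.56 = 0.2529
Wq(M/M/1) = ρ/(μ−λ) = 0.2529/162.53 = 0.001556 hr
Wq(M/D/1) = ρ/(2(μ−λ)) = 0.0007781 hr
Savings = 0.001556 − 0.0007781 = 0.0007781 hr

Final: 0.0007781 hr


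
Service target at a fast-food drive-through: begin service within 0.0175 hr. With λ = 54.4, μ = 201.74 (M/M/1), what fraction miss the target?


ρ = 54.4/201.74 = 0.2697
P(Wq > t) = ρ·e^{−(μ−λ)t} = 0.2697·e^{−2.5785}
= 0.2697·0.075892 = 0.020464

Final: 0.020464


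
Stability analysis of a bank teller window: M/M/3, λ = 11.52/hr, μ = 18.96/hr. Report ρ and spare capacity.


Total capacity cμ = 3·18.96 = 56.88/hr
ρ = λ/(cμ) = 11.52/56.88 = 0.2025
Stable ⇔ ρ < 1: YES
Spare capacity = cμ − λ = 56.88 − 11.52 = 45.36/hr

Final: ρ = 0.2025; stable; margin = 45.36/hr


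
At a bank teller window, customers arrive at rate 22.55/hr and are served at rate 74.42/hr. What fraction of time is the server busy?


ρ = λ/μ = 22.55/74.42 = 0.3030

Final: 0.3030


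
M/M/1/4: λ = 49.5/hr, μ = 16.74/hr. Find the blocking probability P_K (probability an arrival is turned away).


ρ = λ/μ = 49.5/16.74 = 2.9570
P_K = (1−ρ)ρ^K/(1−ρ^(K+1)) = (-1.9570·76.453783)/(1 − 226.073015)
= -149.619232/-225.073015 = 0.664759

Final: 0.664759


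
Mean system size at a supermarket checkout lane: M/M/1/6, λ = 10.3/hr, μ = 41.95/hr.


ρ = 10.3/41.95 = 0.2455
L = ρ[1 − (K+1)ρ^K + Kρ^(K+1)] / [(1−ρ)(1−ρ^(K+1))]
Numerator: 0.2455·(1 − 7·0.0002191 + 6·0.00005379) = 0.245233
Denominator: (0.7545)·(0.999946) = 0.754429
L = 0.245233/0.754429 = 0.3251

Final: 0.3251


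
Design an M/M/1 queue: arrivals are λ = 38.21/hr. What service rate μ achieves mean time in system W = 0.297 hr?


W = 1/(μ−λ) ⇒ μ − λ = 1/W = 1/0.297 = 3.3670
μ = λ + 1/W = 38.21 + 3.3670 = 41.5770 per hr

Final: 41.5770 /hr


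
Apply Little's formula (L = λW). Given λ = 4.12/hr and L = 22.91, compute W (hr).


W = L/λ = 22.91/4.12 = 5.5607 hr

Final: 5.5607 hr


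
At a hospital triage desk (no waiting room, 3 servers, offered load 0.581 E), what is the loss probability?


B(c,a) = (a^c/c!) / Σ_{k=0}^{c} a^k/k!
a^3/3! = 0.032687
Σ terms (k=0..3): 1.00000 + 0.58100 + 0.16878 + 0.03269 = 1.782468
B = 0.032687/1.782468 = 0.018338

Final: 0.018338


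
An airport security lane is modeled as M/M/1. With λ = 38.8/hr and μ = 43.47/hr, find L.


ρ = λ/μ = 38.8/43.47 = 0.8926
L = ρ/(1−ρ) = 0.8926/(1 − 0.8926) = 0.8926/0.1074 = 8.3084

Final: 8.3084


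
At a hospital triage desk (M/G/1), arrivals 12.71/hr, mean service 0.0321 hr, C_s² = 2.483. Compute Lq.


ρ = λ·E[S] = 12.71·0.0321 = 0.4080
Lq = ρ²(1+C_s²)/(2(1−ρ)) = 0.1665·(1+2.483)/(2·0.5920)
= 0.1665·3.4830/1.1840 = 0.48966

Final: 0.48966


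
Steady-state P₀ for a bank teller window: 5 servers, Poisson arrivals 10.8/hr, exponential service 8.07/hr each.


a = λ/μ = 10.8/8.07 = 1.3383; ρ = a/c = 0.2677
Σ_{k=0}^{4} a^k/k! (terms k=0..4) = 1.00000 + 1.33829 + 0.89551 + 0.39948 + 0.13366 = 3.76694
Tail: a^5/(5!(1−ρ)) = 4.29290/(120·0.7323) = 0.04885
P₀ = 1/(3.76694 + 0.04885) = 1/3.81579 = 0.262069

Final: 0.262069


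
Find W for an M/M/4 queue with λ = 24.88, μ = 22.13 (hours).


a = 1.1243; ρ = 0.2811; P₀ = 0.324077
Lq = P₀·a^c·ρ/(c!(1−ρ)²) = 0.01173
Wq = Lq/λ = 0.01173/24.88 = 0.0004715 hr
W = Wq + 1/μ = 0.0004715 + 0.04519 = 0.04566 hr

Final: 0.04566 hr


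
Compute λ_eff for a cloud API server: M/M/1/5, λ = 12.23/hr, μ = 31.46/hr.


ρ = 0.3887; P_K = (1−ρ)ρ^5/(1−ρ^6) = 0.005446
λ_eff = λ(1 − P_K) = 12.23·(1 − 0.005446) = 12.23·0.994554 = 12.1634 /hr

Final: 12.1634 /hr


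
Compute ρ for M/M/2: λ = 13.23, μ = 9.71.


ρ = λ/(cμ) = 13.23/(2·9.71) = 13.23/19.42 = 0.6813

Final: 0.6813


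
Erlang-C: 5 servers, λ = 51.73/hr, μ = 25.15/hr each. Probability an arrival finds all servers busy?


a = λ/μ = 2.0569; ρ = a/5 = 0.4114
P₀ = 0.126751 (from M/M/c formula)
C(c,a) = [a^c/(c!(1−ρ))]·P₀ = [36.81480/(120·0.5886)]·0.126751
= 0.52119·0.126751 = 0.066062

Final: 0.066062


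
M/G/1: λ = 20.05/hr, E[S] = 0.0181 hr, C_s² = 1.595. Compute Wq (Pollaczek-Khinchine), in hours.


ρ = λ·E[S] = 20.05·0.0181 = 0.3629
E[S²] = E[S]²(1+C_s²) = 0.0181²·(1+1.595) = 0.0008501
Wq = λ·E[S²]/(2(1−ρ)) = 20.05·0.0008501/(2·0.6371) = 0.01338 hr

Final: 0.01338 hr


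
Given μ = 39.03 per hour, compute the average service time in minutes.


Mean service time = 1/μ = 1/39.03 hour = 0.02562 hour
In minutes: 0.02562 × 60 = 1.5373 min

Final: 1.5373 min


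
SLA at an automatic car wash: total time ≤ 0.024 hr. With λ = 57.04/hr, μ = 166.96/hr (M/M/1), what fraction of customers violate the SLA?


W ~ Exponential(μ−λ) for M/M/1.
μ − λ = 166.96 − 57.04 = 109.9200
P(W > t) = e^{−(μ−λ)t} = e^{−2.6381} = 0.071498

Final: 0.071498


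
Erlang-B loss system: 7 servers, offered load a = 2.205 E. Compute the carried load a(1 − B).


B(7,2.205) = 0.005555 (Erlang-B)
Carried load = a(1 − B) = 2.205·(1 − 0.005555) = 2.205·0.994445 = 2.1928 E

Final: 2.1928 Erlangs


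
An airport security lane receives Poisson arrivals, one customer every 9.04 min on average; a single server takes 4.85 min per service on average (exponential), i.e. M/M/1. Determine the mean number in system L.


λ = 60/9.04 = 6.6372 /hr
μ = 60/4.85 = 12.3711 /hr
ρ = λ/μ = 6.6372/12.3711 = 0.5365
L = ρ/(1−ρ) = 0.5365/0.4635 = 1.1575

Final: 1.1575


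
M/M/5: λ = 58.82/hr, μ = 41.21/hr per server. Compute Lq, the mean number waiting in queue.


a = λ/μ = 1.4273; ρ = a/5 = 0.2855
P₀ = 0.239658
Lq = P₀·a^c·ρ / (c!·(1−ρ)²) = 0.239658·5.92396·0.2855/(120·0.51056)
= 0.006615

Final: 0.006615


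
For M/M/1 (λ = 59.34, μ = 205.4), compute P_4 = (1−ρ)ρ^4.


ρ = 59.34/205.4 = 0.2889
P_n = (1−ρ)·ρ^n = (1 − 0.2889)·0.2889^4 = 0.7111·0.006966 = 0.004954

Final: 0.004954


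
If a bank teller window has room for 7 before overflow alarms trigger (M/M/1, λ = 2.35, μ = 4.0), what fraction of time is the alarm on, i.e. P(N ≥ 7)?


ρ = 2.35/4.0 = 0.5875
P(N ≥ n) = ρ^n = 0.5875^7 = 0.024158

Final: 0.024158


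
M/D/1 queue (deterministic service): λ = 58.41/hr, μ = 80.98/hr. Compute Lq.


ρ = 58.41/80.98 = 0.7213
M/D/1: Lq = ρ²/(2(1−ρ)) = 0.5203/(2·0.2787) = 0.93333

Final: 0.93333


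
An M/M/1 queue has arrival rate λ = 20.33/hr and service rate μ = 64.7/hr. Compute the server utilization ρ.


ρ = λ/μ = 20.33/64.7 = 0.3142

Final: 0.3142


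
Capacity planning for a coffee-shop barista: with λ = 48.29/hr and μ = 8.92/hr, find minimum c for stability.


Stability requires cμ > λ ⇔ c > λ/μ.
λ/μ = 48.29/8.92 = 5.4137
Minimum integer c = ⌊5.4137⌋ + 1 = 6
Check: 6·8.92 = 53.52 > 48.29, while 5·8.92 = 44.60 ≤ 48.29

Final: 6 servers


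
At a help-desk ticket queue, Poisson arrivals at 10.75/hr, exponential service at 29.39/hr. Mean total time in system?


W = 1/(μ−λ) = 1/(29.39 − 10.75) = 1/18.64 = 0.05365 hr

Final: 0.05365 hr
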